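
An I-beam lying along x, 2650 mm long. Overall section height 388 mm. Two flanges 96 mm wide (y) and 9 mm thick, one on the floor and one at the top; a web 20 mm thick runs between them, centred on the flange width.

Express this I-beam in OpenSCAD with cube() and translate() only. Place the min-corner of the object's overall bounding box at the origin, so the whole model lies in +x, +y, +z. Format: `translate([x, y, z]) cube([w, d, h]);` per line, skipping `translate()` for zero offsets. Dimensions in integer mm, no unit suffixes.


cube([2650, 96, 9]);
translate([0, 38, 9]) cube([2650, 20, 370]);
translate([0, 0, 379]) cube([2650, 96, 9]);


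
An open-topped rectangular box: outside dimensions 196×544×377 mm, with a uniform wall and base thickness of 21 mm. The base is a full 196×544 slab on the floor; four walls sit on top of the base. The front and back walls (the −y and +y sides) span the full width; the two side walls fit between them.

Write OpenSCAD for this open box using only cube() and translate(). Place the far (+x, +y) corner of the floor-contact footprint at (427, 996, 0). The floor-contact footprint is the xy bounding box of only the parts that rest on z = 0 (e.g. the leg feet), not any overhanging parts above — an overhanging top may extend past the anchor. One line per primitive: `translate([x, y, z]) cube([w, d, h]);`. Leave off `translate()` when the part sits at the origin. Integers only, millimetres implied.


translate([231, 452, 0]) cube([196, 544, 21]);
translate([231, 452, 21]) cube([196, 21, 356]);
translate([231, 975, 21]) cube([196, 21, 356]);
translate([231, 473, 21]) cube([21, 502, 356]);
translate([406, 473, 21]) cube([21, 502, 356]);


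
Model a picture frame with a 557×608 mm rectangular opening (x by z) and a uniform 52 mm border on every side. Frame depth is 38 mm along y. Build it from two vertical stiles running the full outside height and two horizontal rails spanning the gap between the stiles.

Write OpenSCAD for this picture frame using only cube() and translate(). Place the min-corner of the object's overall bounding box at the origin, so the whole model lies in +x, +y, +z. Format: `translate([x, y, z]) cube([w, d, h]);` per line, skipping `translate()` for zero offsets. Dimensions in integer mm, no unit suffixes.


cube([52, 38, 712]);
translate([609, 0, 0]) cube([52, 38, 712]);
translate([52, 0, 0]) cube([557, 38, 52]);
translate([52, 0, 660]) cube([557, 38, 52]);


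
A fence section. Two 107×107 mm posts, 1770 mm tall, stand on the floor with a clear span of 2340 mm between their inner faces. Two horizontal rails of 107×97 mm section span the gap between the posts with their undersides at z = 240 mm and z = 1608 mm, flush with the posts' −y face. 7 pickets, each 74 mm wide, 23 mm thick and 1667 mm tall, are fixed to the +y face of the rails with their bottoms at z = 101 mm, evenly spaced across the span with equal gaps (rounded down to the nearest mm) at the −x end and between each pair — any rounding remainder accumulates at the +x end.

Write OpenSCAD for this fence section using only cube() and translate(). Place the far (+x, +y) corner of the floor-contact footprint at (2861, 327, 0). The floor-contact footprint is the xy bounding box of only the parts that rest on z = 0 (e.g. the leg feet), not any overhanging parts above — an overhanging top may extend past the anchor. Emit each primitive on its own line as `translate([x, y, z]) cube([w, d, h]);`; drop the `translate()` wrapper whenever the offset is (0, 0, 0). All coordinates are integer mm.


translate([307, 220, 0]) cube([107, 107, 1770]);
translate([2754, 220, 0]) cube([107, 107, 1770]);
translate([414, 220, 240]) cube([2340, 107, 97]);
translate([414, 220, 1608]) cube([2340, 107, 97]);
translate([641, 327, 101]) cube([74, 23, 1667]);
translate([942, 327, 101]) cube([74, 23, 1667]);
translate([1243, 327, 101]) cube([74, 23, 1667]);
translate([1544, 327, 101]) cube([74, 23, 1667]);
translate([1845, 327, 101]) cube([74, 23, 1667]);
translate([2146, 327, 101]) cube([74, 23, 1667]);
translate([2447, 327, 101]) cube([74, 23, 1667]);


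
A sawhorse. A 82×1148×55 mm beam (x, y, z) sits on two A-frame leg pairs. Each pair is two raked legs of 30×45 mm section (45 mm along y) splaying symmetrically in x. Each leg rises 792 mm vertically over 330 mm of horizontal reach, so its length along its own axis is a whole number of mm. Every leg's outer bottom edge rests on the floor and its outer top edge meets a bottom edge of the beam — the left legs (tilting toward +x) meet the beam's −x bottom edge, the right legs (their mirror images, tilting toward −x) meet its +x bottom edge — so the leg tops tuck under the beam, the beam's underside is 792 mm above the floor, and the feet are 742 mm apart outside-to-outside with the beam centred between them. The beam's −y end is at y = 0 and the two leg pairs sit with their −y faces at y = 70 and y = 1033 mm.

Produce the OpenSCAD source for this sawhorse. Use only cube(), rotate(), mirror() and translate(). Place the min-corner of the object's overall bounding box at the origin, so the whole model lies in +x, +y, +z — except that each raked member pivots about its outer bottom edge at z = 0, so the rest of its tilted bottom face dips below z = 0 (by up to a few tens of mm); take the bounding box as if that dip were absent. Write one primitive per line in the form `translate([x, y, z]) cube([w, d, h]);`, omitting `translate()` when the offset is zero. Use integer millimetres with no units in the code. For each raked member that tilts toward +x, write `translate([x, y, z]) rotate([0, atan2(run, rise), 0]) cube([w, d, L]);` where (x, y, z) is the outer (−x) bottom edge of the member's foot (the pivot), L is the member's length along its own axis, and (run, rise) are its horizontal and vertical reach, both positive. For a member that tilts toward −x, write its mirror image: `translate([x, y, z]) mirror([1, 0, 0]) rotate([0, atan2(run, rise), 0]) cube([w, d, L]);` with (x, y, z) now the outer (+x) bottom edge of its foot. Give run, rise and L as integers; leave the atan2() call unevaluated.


translate([330, 0, 792]) cube([82, 1148, 55]);
translate([0, 70, 0]) rotate([0, atan2(330, 792), 0]) cube([30, 45, 858]);
translate([742, 70, 0]) mirror([1, 0, 0]) rotate([0, atan2(330, 792), 0]) cube([30, 45, 858]);
translate([0, 1033, 0]) rotate([0, atan2(330, 792), 0]) cube([30, 45, 858]);
translate([742, 1033, 0]) mirror([1, 0, 0]) rotate([0, atan2(330, 792), 0]) cube([30, 45, 858]);


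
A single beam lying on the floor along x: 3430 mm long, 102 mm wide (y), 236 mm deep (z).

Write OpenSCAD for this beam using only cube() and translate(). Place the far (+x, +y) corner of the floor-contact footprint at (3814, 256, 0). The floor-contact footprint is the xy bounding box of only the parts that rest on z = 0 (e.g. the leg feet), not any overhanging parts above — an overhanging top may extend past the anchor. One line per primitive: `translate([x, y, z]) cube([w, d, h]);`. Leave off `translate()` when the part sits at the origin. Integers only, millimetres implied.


translate([384, 154, 0]) cube([3430, 102, 236]);


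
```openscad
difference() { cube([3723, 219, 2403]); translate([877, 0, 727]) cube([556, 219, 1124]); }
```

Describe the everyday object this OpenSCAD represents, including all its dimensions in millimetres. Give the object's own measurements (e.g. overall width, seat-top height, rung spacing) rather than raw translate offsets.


A wall 3723 mm long (x), 219 mm thick (y), 2403 mm tall, with a rectangular window opening cut through it. The opening is 556 mm wide and 1124 mm tall; its sill is at z = 727 mm and its near (−x) edge is 877 mm from the wall's −x end. The opening passes through the full wall thickness.


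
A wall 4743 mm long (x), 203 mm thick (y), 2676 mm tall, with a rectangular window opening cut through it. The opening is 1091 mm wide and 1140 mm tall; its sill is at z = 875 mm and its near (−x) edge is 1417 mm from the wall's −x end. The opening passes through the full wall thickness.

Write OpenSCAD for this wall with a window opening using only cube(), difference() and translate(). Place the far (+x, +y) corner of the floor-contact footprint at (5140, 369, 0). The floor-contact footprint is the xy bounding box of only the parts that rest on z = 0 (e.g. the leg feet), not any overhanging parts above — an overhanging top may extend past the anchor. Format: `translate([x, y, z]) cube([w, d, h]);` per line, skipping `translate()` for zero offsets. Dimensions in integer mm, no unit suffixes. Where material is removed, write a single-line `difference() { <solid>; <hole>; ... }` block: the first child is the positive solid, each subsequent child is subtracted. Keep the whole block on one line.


difference() { translate([397, 166, 0]) cube([4743, 203, 2676]); translate([1814, 166, 875]) cube([1091, 203, 1140]); }


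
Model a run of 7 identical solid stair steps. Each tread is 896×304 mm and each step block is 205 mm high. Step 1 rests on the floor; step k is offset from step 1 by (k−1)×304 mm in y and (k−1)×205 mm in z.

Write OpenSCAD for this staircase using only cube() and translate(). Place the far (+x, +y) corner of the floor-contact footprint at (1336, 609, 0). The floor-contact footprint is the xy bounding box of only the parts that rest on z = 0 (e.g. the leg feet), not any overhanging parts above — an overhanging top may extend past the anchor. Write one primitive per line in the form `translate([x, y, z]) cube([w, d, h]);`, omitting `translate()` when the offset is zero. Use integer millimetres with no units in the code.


translate([440, 305, 0]) cube([896, 304, 205]);
translate([440, 609, 205]) cube([896, 304, 205]);
translate([440, 913, 410]) cube([896, 304, 205]);
translate([440, 1217, 615]) cube([896, 304, 205]);
translate([440, 1521, 820]) cube([896, 304, 205]);
translate([440, 1825, 1025]) cube([896, 304, 205]);
translate([440, 2129, 1230]) cube([896, 304, 205]);


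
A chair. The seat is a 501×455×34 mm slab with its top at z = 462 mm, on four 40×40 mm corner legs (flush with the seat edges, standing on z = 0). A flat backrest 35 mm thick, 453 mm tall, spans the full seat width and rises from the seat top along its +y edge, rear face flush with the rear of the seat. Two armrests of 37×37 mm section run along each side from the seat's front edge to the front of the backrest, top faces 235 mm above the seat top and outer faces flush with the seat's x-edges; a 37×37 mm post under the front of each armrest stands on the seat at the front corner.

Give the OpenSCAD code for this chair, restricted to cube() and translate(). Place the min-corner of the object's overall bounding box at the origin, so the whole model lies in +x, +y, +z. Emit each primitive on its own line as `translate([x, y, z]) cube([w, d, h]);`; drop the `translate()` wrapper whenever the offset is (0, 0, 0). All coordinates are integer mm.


translate([0, 0, 428]) cube([501, 455, 34]);
cube([40, 40, 428]);
translate([461, 0, 0]) cube([40, 40, 428]);
translate([0, 415, 0]) cube([40, 40, 428]);
translate([461, 415, 0]) cube([40, 40, 428]);
translate([0, 420, 462]) cube([501, 35, 453]);
translate([0, 0, 660]) cube([37, 420, 37]);
translate([464, 0, 660]) cube([37, 420, 37]);
translate([0, 0, 462]) cube([37, 37, 198]);
translate([464, 0, 462]) cube([37, 37, 198]);


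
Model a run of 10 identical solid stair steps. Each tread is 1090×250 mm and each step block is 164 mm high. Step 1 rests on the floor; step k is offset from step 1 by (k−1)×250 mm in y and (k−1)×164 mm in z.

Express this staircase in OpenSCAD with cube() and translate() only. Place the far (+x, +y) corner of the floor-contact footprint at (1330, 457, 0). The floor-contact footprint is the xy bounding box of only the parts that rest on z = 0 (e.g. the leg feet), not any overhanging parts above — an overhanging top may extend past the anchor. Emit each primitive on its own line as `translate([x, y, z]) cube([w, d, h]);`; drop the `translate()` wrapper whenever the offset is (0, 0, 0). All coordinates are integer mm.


translate([240, 207, 0]) cube([1090, 250, 164]);
translate([240, 457, 164]) cube([1090, 250, 164]);
translate([240, 707, 328]) cube([1090, 250, 164]);
translate([240, 957, 492]) cube([1090, 250, 164]);
translate([240, 1207, 656]) cube([1090, 250, 164]);
translate([240, 1457, 820]) cube([1090, 250, 164]);
translate([240, 1707, 984]) cube([1090, 250, 164]);
translate([240, 1957, 1148]) cube([1090, 250, 164]);
translate([240, 2207, 1312]) cube([1090, 250, 164]);
translate([240, 2457, 1476]) cube([1090, 250, 164]);


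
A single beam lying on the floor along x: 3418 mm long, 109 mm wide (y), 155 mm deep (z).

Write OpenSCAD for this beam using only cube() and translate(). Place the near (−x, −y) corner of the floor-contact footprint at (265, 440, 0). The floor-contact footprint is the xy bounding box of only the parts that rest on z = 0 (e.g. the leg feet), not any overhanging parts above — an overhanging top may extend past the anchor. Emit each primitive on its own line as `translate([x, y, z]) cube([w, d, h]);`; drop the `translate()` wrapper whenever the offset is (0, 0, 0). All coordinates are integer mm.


translate([265, 440, 0]) cube([3418, 109, 155]);


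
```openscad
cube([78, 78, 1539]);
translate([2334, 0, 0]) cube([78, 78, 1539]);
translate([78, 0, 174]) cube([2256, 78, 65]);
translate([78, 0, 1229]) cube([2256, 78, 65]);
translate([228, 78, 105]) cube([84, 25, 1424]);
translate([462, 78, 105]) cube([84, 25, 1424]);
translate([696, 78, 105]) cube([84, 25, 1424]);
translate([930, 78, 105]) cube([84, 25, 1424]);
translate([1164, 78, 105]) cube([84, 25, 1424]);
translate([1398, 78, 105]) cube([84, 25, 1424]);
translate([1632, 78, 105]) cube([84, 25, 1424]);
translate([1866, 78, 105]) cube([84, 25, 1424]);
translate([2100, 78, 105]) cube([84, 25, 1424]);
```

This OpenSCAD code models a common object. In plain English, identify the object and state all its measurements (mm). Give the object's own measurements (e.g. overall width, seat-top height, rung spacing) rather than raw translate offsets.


A fence section. Two 78×78 mm posts, 1539 mm tall, stand on the floor with a clear span of 2256 mm between their inner faces. Two horizontal rails of 78×65 mm section span the gap between the posts with their undersides at z = 174 mm and z = 1229 mm, flush with the posts' −y face. 9 pickets, each 84 mm wide, 25 mm thick and 1424 mm tall, are fixed to the +y face of the rails with their bottoms at z = 105 mm, spaced across the span with a 150 mm gap after the −x post and between neighbouring pickets and before the +x post.


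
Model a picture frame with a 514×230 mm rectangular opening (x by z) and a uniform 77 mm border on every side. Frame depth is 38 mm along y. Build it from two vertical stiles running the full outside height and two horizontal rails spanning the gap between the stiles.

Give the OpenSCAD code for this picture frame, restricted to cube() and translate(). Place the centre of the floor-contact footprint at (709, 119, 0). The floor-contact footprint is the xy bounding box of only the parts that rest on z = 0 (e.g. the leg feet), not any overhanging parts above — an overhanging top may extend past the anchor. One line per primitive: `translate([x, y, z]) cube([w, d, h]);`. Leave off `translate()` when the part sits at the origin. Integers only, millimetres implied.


translate([375, 100, 0]) cube([77, 38, 384]);
translate([966, 100, 0]) cube([77, 38, 384]);
translate([452, 100, 0]) cube([514, 38, 77]);
translate([452, 100, 307]) cube([514, 38, 77]);


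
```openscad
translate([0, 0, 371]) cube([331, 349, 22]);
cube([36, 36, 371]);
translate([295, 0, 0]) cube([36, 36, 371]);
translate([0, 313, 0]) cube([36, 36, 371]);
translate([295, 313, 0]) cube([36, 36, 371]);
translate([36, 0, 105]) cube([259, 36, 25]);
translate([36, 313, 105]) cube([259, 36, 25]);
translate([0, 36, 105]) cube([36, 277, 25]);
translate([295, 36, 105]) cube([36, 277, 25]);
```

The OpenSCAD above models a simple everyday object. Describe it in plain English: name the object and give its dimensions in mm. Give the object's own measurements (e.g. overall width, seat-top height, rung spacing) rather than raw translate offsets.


A four-legged stool. The seat is a 331×349×22 mm slab whose top surface is at z = 393 mm; four square legs, each 36×36 mm in cross-section, run from the floor (z = 0) to the underside of the seat, each flush with a corner of the seat. Four stretchers, 36 mm wide and 25 mm tall, connect adjacent legs with their undersides at z = 105 mm, each running between the inner faces of the legs it joins and aligned with the legs' outer faces on the other axis.


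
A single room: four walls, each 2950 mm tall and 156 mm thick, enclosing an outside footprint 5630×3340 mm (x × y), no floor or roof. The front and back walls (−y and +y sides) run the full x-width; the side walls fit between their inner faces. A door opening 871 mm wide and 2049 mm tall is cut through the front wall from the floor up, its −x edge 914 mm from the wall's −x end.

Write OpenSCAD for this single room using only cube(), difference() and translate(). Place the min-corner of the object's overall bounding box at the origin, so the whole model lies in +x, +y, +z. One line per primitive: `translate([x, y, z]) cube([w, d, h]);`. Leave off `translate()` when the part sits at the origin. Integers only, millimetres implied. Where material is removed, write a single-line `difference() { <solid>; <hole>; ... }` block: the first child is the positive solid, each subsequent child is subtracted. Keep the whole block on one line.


difference() { cube([5630, 156, 2950]); translate([914, 0, 0]) cube([871, 156, 2049]); }
translate([0, 3184, 0]) cube([5630, 156, 2950]);
translate([0, 156, 0]) cube([156, 3028, 2950]);
translate([5474, 156, 0]) cube([156, 3028, 2950]);


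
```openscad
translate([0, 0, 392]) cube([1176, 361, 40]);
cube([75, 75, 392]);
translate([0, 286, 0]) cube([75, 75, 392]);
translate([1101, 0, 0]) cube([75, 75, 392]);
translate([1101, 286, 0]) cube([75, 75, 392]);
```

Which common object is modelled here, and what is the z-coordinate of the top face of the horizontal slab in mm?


A bench. The seat-top height is 432 mm.

A long slab on four corner posts — a bench. The slab sits at z = 392 with thickness 40, so the top is 392 + 40 = 432 mm.


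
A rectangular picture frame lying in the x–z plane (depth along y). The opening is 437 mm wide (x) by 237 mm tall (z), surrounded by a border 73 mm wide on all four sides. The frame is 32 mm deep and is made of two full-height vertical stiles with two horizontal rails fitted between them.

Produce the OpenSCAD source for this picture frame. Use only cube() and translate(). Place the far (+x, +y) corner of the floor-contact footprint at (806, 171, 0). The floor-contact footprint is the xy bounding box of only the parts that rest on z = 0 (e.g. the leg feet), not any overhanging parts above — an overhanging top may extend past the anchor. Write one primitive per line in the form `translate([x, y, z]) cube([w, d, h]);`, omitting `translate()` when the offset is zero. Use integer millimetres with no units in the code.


translate([223, 139, 0]) cube([73, 32, 383]);
translate([733, 139, 0]) cube([73, 32, 383]);
translate([296, 139, 0]) cube([437, 32, 73]);
translate([296, 139, 310]) cube([437, 32, 73]);


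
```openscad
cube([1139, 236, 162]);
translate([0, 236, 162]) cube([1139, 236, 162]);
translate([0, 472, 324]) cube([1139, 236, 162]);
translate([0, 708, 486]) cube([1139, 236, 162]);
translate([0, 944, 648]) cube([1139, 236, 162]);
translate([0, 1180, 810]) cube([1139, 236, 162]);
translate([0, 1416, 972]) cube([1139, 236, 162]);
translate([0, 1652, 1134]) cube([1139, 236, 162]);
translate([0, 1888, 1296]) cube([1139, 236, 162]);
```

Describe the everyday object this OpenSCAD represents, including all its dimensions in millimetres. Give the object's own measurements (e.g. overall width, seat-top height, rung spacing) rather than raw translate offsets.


A straight staircase of 9 solid steps. Each step is 1139 mm wide (x), 236 mm deep (y, the going) and 162 mm tall (the rise). The first step rests on the floor; each subsequent step sits one going further in +y and one rise higher in +z, directly behind and above the previous step with no overlap.


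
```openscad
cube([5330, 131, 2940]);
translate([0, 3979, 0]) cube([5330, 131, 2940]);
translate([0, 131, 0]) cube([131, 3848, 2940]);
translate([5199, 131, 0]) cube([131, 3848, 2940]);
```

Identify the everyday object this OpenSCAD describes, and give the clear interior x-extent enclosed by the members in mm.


A house (or room) frame. The interior width is 5068 mm.

Four 2940 mm walls enclosing a rectangle with no floor or roof — a room or house frame. Outside width is 5330 mm and wall thickness is 131 mm, so the interior width is 5330 − 2 × 131 = 5068 mm.


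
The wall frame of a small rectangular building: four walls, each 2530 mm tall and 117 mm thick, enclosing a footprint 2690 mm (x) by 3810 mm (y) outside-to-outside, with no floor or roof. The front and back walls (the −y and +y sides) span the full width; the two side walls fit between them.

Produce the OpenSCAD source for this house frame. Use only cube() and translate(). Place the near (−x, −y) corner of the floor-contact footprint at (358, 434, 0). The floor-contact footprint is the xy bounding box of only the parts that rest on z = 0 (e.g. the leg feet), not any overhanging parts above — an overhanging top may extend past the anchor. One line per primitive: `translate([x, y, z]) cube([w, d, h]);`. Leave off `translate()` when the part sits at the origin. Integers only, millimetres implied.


translate([358, 434, 0]) cube([2690, 117, 2530]);
translate([358, 4127, 0]) cube([2690, 117, 2530]);
translate([358, 551, 0]) cube([117, 3576, 2530]);
translate([2931, 551, 0]) cube([117, 3576, 2530]);


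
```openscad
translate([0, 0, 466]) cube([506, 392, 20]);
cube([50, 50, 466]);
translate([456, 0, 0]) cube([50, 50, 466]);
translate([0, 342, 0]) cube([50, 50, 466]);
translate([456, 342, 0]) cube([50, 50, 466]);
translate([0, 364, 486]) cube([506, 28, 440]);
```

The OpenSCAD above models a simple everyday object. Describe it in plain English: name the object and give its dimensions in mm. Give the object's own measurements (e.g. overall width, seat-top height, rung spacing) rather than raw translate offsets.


A chair. The seat is a 506×392×20 mm slab with its top at z = 486 mm, on four 50×50 mm corner legs (flush with the seat edges, standing on z = 0). A flat backrest 28 mm thick, 440 mm tall, spans the full seat width and rises from the seat top along its +y edge, rear face flush with the rear of the seat.


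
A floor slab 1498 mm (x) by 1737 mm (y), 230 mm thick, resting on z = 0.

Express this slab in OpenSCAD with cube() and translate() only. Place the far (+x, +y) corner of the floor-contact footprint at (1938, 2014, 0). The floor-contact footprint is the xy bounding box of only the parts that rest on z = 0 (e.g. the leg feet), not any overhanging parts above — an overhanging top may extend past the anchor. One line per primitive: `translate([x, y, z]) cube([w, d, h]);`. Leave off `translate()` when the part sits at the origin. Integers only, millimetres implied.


translate([440, 277, 0]) cube([1498, 1737, 230]);


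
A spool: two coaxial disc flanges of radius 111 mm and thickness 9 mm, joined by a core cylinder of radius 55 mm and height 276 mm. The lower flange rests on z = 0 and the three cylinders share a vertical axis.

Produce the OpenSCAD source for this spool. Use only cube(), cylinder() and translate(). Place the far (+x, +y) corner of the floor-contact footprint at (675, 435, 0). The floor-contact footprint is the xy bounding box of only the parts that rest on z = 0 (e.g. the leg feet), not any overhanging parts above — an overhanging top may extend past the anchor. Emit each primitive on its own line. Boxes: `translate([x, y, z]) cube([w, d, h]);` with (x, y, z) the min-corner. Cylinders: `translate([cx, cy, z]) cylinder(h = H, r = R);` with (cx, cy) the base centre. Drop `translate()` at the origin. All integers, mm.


translate([564, 324, 0]) cylinder(h = 9, r = 111);
translate([564, 324, 9]) cylinder(h = 276, r = 55);
translate([564, 324, 285]) cylinder(h = 9, r = 111);


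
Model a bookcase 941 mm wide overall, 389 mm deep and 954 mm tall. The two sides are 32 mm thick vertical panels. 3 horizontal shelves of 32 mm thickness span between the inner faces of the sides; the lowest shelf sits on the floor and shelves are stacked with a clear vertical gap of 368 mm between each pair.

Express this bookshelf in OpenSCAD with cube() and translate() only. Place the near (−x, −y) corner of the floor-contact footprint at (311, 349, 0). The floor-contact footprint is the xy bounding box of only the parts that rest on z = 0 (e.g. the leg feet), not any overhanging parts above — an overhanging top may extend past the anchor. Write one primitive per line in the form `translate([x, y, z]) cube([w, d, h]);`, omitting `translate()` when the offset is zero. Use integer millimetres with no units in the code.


translate([311, 349, 0]) cube([32, 389, 954]);
translate([1220, 349, 0]) cube([32, 389, 954]);
translate([343, 349, 0]) cube([877, 389, 32]);
translate([343, 349, 400]) cube([877, 389, 32]);
translate([343, 349, 800]) cube([877, 389, 32]);


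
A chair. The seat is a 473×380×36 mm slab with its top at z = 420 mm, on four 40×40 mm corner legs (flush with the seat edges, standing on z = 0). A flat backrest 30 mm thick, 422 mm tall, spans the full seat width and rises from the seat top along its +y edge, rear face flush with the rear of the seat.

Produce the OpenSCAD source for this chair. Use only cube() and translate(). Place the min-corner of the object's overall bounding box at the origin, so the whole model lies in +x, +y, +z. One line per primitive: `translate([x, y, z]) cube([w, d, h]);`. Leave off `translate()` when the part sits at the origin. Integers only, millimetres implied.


translate([0, 0, 384]) cube([473, 380, 36]);
cube([40, 40, 384]);
translate([433, 0, 0]) cube([40, 40, 384]);
translate([0, 340, 0]) cube([40, 40, 384]);
translate([433, 340, 0]) cube([40, 40, 384]);
translate([0, 350, 420]) cube([473, 30, 422]);


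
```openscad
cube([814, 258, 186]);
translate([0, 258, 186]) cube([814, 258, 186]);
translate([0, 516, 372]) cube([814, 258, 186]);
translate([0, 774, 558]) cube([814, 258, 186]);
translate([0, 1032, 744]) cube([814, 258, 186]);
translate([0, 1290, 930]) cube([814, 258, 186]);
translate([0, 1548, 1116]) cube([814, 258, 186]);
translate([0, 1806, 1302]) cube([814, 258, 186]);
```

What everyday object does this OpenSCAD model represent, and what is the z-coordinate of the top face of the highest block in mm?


A staircase. The total rise is 1488 mm.

8 identical blocks, each offset up and back from the previous — a staircase. Each step is 186 mm tall and there are 8 of them, so the total rise is 8 × 186 = 1488 mm.


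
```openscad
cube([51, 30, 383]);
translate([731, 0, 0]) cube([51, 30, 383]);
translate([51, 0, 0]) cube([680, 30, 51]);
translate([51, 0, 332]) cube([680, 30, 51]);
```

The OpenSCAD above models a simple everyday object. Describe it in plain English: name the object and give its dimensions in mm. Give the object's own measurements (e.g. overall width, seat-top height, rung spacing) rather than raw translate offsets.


A rectangular picture frame lying in the x–z plane (depth along y). The opening is 680 mm wide (x) by 281 mm tall (z), surrounded by a border 51 mm wide on all four sides. The frame is 30 mm deep and is made of two full-height vertical stiles with two horizontal rails fitted between them.


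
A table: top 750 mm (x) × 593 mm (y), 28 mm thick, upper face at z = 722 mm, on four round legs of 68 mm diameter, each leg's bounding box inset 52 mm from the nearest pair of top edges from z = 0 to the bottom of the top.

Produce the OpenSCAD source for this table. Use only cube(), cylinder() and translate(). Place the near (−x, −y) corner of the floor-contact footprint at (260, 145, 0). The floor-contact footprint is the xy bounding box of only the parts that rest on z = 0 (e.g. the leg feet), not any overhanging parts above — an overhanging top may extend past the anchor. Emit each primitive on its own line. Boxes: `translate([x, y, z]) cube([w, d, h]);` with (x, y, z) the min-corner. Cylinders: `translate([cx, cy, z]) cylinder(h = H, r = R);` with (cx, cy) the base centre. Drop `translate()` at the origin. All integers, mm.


translate([208, 93, 694]) cube([750, 593, 28]);
translate([294, 179, 0]) cylinder(h = 694, r = 34);
translate([872, 179, 0]) cylinder(h = 694, r = 34);
translate([294, 600, 0]) cylinder(h = 694, r = 34);
translate([872, 600, 0]) cylinder(h = 694, r = 34);


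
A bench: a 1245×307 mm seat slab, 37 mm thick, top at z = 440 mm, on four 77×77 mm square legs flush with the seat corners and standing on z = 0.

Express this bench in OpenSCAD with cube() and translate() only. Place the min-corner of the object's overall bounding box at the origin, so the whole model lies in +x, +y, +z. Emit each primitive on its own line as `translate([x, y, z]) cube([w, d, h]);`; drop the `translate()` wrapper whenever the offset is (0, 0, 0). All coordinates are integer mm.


translate([0, 0, 403]) cube([1245, 307, 37]);
cube([77, 77, 403]);
translate([0, 230, 0]) cube([77, 77, 403]);
translate([1168, 0, 0]) cube([77, 77, 403]);
translate([1168, 230, 0]) cube([77, 77, 403]);


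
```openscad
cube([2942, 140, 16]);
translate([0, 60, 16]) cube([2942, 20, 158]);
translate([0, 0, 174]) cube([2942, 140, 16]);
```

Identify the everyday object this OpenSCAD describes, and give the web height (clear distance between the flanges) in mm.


An I-beam. The web height is 158 mm.

Two wide flanges with a thin centred web — an I-beam. Overall 190 mm minus two 16 mm flanges gives a web of 190 − 2·16 = 158 mm.


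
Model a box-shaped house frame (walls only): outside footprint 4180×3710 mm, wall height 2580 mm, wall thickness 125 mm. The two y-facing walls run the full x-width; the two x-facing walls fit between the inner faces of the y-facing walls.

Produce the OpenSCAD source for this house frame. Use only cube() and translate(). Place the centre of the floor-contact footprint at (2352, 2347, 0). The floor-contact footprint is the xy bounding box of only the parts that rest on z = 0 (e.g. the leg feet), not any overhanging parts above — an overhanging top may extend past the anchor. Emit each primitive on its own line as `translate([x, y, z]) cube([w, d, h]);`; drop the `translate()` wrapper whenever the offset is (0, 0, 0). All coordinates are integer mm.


translate([262, 492, 0]) cube([4180, 125, 2580]);
translate([262, 4077, 0]) cube([4180, 125, 2580]);
translate([262, 617, 0]) cube([125, 3460, 2580]);
translate([4317, 617, 0]) cube([125, 3460, 2580]);


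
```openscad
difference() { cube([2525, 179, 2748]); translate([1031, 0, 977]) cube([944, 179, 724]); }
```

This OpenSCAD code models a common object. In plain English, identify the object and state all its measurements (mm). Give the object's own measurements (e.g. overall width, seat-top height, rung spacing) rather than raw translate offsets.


A wall 2525 mm long (x), 179 mm thick (y), 2748 mm tall, with a rectangular window opening cut through it. The opening is 944 mm wide and 724 mm tall; its sill is at z = 977 mm and its near (−x) edge is 1031 mm from the wall's −x end. The opening passes through the full wall thickness.


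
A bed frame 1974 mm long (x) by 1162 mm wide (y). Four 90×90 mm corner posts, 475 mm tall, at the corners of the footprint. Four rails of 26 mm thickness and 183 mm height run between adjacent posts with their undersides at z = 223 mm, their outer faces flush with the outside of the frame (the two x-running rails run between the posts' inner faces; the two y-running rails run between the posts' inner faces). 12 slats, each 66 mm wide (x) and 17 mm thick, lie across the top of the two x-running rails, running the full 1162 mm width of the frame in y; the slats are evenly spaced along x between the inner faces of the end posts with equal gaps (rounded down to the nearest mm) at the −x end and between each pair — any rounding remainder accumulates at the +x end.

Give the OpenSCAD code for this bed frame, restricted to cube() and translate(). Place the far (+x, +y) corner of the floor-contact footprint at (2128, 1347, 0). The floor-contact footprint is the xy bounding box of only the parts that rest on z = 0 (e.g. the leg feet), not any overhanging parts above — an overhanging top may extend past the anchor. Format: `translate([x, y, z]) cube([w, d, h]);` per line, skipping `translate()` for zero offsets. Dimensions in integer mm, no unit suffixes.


translate([154, 185, 0]) cube([90, 90, 475]);
translate([154, 1257, 0]) cube([90, 90, 475]);
translate([2038, 185, 0]) cube([90, 90, 475]);
translate([2038, 1257, 0]) cube([90, 90, 475]);
translate([244, 185, 223]) cube([1794, 26, 183]);
translate([244, 1321, 223]) cube([1794, 26, 183]);
translate([154, 275, 223]) cube([26, 982, 183]);
translate([2102, 275, 223]) cube([26, 982, 183]);
translate([321, 185, 406]) cube([66, 1162, 17]);
translate([464, 185, 406]) cube([66, 1162, 17]);
translate([607, 185, 406]) cube([66, 1162, 17]);
translate([750, 185, 406]) cube([66, 1162, 17]);
translate([893, 185, 406]) cube([66, 1162, 17]);
translate([1036, 185, 406]) cube([66, 1162, 17]);
translate([1179, 185, 406]) cube([66, 1162, 17]);
translate([1322, 185, 406]) cube([66, 1162, 17]);
translate([1465, 185, 406]) cube([66, 1162, 17]);
translate([1608, 185, 406]) cube([66, 1162, 17]);
translate([1751, 185, 406]) cube([66, 1162, 17]);
translate([1894, 185, 406]) cube([66, 1162, 17]);


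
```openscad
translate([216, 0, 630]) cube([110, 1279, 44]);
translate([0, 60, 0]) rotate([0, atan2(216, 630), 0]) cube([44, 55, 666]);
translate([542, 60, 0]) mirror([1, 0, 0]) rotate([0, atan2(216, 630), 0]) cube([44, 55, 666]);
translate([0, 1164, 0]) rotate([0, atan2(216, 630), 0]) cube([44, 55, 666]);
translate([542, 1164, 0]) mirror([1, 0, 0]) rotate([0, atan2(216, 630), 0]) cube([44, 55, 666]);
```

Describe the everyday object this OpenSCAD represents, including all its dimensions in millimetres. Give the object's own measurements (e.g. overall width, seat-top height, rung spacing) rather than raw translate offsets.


A sawhorse. A 110×1279×44 mm beam (x, y, z) sits on two A-frame leg pairs. Each pair is two raked legs of 44×55 mm section (55 mm along y) splaying symmetrically in x. Each leg rises 630 mm vertically over 216 mm of horizontal reach and is 666 mm long along its own axis. Every leg's outer bottom edge rests on the floor and its outer top edge meets a bottom edge of the beam — the left legs (tilting toward +x) meet the beam's −x bottom edge, the right legs (their mirror images, tilting toward −x) meet its +x bottom edge — so the leg tops tuck under the beam, the beam's underside is 630 mm above the floor, and the feet are 542 mm apart outside-to-outside with the beam centred between them. The two leg pairs are set in 60 mm from either end of the beam.


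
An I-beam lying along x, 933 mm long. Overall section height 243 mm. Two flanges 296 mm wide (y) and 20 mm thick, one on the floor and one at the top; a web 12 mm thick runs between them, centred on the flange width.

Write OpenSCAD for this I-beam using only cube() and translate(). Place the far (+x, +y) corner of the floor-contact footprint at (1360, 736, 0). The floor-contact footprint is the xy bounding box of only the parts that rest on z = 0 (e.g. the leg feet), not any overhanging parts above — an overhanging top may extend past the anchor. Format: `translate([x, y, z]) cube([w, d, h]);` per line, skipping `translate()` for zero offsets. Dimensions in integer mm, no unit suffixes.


translate([427, 440, 0]) cube([933, 296, 20]);
translate([427, 582, 20]) cube([933, 12, 203]);
translate([427, 440, 223]) cube([933, 296, 20]);


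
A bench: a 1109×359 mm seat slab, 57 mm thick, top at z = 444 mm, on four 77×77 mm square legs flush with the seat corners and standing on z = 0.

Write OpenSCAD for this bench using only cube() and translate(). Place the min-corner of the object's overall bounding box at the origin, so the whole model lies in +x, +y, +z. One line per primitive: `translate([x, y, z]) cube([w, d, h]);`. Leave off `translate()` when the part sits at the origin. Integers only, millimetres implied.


translate([0, 0, 387]) cube([1109, 359, 57]);
cube([77, 77, 387]);
translate([0, 282, 0]) cube([77, 77, 387]);
translate([1032, 0, 0]) cube([77, 77, 387]);
translate([1032, 282, 0]) cube([77, 77, 387]);


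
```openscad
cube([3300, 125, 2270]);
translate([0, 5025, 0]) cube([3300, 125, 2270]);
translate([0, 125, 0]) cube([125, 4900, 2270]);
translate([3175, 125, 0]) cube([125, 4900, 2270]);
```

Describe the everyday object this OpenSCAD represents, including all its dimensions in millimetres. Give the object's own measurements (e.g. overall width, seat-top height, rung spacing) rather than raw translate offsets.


The wall frame of a small rectangular building: four walls, each 2270 mm tall and 125 mm thick, enclosing a footprint 3300 mm (x) by 5150 mm (y) outside-to-outside, with no floor or roof. The front and back walls (the −y and +y sides) span the full width; the two side walls fit between them.


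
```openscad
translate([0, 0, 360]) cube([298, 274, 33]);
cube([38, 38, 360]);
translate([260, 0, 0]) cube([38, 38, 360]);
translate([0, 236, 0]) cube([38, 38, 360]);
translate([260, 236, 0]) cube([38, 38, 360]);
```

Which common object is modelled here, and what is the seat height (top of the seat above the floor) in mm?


A stool. The seat height is 393 mm.

A 298×274×33 slab at z = 360 on four corner posts — a stool. The seat top is 360 + 33 = 393 mm.


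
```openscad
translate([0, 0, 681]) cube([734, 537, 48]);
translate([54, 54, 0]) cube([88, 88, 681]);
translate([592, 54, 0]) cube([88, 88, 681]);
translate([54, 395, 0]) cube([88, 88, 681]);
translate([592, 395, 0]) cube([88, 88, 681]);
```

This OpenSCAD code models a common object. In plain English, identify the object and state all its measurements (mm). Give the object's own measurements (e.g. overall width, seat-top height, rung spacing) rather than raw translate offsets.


A rectangular dining table. The top is 734×537×48 mm with its upper surface at z = 729 mm. It stands on four 88×88 mm square legs, each inset 54 mm from the nearest pair of top edges, running from the floor to the underside of the top.


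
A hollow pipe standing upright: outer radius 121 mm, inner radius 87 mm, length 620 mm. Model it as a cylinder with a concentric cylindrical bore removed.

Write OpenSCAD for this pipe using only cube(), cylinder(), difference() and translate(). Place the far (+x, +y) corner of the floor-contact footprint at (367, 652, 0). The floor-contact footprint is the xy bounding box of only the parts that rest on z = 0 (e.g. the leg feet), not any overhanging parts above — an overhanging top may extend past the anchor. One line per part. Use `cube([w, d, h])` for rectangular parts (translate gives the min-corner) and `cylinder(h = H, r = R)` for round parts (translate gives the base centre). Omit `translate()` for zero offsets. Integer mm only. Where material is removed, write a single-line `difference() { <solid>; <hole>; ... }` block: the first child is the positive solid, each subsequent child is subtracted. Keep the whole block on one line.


difference() { translate([246, 531, 0]) cylinder(h = 620, r = 121); translate([246, 531, 0]) cylinder(h = 620, r = 87); }


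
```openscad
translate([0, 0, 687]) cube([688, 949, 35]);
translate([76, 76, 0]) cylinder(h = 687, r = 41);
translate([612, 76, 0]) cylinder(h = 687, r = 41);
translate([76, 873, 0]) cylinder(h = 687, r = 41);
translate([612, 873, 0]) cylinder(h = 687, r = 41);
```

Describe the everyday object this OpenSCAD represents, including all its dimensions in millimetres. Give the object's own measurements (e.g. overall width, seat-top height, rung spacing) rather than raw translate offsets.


A rectangular dining table. The top is 688×949×35 mm with its upper surface at z = 722 mm. It stands on four round legs of 82 mm diameter, each leg's bounding box inset 35 mm from the nearest pair of top edges, running from the floor to the underside of the top.
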